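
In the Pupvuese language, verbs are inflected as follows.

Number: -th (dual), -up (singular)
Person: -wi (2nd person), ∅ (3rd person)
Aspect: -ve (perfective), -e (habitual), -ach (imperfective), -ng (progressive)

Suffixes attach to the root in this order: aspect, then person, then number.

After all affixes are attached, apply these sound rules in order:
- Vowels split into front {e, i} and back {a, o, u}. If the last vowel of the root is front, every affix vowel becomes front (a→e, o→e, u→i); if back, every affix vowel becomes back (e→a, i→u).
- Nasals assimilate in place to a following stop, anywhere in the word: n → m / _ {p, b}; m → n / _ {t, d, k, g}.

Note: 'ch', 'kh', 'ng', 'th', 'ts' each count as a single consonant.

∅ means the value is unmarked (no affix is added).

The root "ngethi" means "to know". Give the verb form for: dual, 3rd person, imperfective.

ngethiechth

Attach aspect imperfective -ach → ngethiach.
person = 3rd person: zero marking, form stays ngethiach.
Attach number dual -th → ngethiachth.
Apply vowel harmony: ngethiachth → ngethiechth.
Nasal assimilation: no change.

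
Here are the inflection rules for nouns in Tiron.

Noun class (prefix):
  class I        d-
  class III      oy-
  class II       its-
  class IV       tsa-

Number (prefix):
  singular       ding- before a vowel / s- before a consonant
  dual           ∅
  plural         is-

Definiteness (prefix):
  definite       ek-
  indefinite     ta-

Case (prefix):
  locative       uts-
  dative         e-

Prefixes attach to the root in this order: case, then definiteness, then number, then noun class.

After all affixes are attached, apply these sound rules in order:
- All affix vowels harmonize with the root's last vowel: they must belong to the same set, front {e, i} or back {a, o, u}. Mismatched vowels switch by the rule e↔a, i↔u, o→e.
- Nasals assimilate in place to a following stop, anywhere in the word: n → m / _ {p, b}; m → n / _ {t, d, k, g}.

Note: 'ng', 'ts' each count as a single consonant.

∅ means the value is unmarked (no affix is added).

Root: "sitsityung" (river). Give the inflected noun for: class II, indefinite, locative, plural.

utsustautssitsityung

Attach case locative uts- → utssitsityung.
Attach definiteness indefinite ta- → tautssitsityung.
Attach number plural is- → istautssitsityung.
Attach noun class class II its- → itsistautssitsityung.
Apply vowel harmony: itsistautssitsityung → utsustautssitsityung.
Nasal assimilation: no change.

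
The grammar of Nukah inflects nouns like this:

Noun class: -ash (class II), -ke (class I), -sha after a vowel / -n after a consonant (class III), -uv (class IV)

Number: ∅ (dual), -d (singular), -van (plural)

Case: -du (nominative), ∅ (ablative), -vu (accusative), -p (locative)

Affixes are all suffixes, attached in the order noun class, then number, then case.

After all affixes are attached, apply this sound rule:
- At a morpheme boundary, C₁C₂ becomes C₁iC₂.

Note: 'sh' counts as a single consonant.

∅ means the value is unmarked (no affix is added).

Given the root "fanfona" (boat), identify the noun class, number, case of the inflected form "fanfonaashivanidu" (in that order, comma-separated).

Segment: fanfona-ash-van-du.
noun class: -ash → class II.
number: -van → plural.
case: -du → nominative.

class II, plural, nominative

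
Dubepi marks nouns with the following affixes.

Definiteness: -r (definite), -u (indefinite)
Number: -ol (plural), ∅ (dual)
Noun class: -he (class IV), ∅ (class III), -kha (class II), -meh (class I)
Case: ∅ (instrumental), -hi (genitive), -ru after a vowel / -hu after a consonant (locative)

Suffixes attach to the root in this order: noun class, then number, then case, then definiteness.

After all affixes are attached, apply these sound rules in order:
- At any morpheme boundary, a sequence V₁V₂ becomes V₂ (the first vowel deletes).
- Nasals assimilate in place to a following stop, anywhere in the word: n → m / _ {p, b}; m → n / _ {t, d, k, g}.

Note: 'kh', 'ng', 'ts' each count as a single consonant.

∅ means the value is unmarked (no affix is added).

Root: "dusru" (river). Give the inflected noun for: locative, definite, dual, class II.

dusrukharur

Attach noun class class II -kha → dusrukha.
number = dual: zero marking, form stays dusrukha.
Attach case locative -ru (after vowel 'a') → dusrukharu.
Attach definiteness definite -r → dusrukharur.
Vowel deletion: no change.
Nasal assimilation: no change.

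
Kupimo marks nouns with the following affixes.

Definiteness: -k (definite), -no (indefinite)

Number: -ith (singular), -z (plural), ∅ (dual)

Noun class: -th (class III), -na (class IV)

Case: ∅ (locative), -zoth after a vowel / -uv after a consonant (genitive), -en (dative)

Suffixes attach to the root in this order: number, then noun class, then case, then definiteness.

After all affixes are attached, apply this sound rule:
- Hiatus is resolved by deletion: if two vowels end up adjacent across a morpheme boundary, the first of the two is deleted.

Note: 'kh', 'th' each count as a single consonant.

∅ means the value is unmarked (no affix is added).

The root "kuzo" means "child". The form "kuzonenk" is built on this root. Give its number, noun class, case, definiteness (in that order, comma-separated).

dual, class IV, dative, definite

Segment: kuzo-na-en-k.
number: ∅ → dual.
noun class: -na → class IV.
case: -en → dative.
definiteness: -k → definite.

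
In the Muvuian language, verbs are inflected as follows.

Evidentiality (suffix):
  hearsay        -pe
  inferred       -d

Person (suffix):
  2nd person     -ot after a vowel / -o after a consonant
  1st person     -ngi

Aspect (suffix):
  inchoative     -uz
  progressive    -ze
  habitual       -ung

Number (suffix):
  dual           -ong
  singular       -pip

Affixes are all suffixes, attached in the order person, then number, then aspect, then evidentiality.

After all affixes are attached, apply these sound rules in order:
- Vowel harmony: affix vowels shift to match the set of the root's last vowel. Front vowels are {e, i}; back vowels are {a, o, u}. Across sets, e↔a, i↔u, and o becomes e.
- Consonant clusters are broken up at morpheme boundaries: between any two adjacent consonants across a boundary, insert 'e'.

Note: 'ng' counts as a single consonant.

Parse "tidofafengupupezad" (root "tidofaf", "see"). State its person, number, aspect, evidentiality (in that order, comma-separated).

Segment: tidofaf-ngi-pip-ze-d.
person: -ngi → 1st person.
number: -pip → singular.
aspect: -ze → progressive.
evidentiality: -d → inferred.

1st person, singular, progressive, inferred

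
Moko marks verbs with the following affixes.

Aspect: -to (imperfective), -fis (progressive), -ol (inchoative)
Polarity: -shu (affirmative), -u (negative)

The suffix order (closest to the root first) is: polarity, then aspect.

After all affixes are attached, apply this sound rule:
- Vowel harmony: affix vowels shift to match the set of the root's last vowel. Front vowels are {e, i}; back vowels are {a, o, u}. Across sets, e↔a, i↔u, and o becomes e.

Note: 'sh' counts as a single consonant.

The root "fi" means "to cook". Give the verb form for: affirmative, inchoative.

Attach polarity affirmative -shu → fishu.
Attach aspect inchoative -ol → fishuol.
Apply vowel harmony: fishuol → fishiel.

fishiel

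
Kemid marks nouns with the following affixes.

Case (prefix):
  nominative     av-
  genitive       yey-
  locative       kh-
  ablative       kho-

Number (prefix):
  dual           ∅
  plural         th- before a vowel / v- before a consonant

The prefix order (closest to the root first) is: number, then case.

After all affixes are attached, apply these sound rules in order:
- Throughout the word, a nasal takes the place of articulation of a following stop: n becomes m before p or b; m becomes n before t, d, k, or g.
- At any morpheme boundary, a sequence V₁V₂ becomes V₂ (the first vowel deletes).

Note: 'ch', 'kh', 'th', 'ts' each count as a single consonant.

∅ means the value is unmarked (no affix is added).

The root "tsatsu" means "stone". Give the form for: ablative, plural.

khovtsatsu

Attach number plural v- (before consonant 'ts') → vtsatsu.
Attach case ablative kho- → khovtsatsu.
Nasal assimilation: no change.
Vowel deletion: no change.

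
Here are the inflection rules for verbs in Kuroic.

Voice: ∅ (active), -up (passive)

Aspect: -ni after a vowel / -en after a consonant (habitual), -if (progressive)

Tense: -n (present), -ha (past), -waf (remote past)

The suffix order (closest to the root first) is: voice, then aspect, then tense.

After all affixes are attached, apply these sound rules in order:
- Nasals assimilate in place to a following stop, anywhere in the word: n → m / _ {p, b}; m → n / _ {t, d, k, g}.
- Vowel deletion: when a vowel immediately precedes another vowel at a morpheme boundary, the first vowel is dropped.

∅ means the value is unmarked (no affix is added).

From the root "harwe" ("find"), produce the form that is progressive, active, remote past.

voice = active: zero marking, form stays harwe.
Attach aspect progressive -if → harweif.
Attach tense remote past -waf → harweifwaf.
Nasal assimilation: no change.
Apply vowel deletion: harweifwaf → harwifwaf.

harwifwaf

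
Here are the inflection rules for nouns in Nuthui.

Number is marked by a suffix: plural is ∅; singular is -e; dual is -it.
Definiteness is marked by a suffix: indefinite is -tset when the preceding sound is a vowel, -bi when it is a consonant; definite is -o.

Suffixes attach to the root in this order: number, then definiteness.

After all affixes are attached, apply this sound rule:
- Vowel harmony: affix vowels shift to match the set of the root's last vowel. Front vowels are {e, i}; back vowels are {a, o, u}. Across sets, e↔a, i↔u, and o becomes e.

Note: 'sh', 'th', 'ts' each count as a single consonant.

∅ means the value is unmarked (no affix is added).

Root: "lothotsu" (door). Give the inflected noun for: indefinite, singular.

Attach number singular -e → lothotsue.
Attach definiteness indefinite -tset (after vowel 'e') → lothotsuetset.
Apply vowel harmony: lothotsuetset → lothotsuatsat.

lothotsuatsat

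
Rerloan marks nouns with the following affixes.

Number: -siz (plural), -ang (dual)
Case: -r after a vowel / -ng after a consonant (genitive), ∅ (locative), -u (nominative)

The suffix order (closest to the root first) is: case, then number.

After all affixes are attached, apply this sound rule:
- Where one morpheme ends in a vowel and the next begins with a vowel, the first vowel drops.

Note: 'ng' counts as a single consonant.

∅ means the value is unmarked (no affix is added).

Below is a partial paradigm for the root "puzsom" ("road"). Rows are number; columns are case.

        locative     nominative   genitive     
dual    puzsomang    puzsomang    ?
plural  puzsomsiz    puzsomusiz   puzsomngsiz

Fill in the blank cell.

Attach case genitive -ng (after consonant 'm') → puzsomng.
Attach number dual -ang → puzsomngang.
Vowel deletion: no change.

puzsomngang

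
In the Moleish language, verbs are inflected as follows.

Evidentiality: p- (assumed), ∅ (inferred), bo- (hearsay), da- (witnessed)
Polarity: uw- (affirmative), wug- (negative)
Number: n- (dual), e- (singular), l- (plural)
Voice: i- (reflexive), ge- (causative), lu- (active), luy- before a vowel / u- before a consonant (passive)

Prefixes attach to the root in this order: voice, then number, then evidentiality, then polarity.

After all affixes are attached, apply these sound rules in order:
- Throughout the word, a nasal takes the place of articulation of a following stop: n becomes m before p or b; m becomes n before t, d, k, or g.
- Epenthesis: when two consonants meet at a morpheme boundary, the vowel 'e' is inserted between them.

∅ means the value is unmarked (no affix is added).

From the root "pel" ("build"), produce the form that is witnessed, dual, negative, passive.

Attach voice passive u- (before consonant 'p') → upel.
Attach number dual n- → nupel.
Attach evidentiality witnessed da- → danupel.
Attach polarity negative wug- → wugdanupel.
Nasal assimilation: no change.
Apply epenthesis: wugdanupel → wugedanupel.

wugedanupel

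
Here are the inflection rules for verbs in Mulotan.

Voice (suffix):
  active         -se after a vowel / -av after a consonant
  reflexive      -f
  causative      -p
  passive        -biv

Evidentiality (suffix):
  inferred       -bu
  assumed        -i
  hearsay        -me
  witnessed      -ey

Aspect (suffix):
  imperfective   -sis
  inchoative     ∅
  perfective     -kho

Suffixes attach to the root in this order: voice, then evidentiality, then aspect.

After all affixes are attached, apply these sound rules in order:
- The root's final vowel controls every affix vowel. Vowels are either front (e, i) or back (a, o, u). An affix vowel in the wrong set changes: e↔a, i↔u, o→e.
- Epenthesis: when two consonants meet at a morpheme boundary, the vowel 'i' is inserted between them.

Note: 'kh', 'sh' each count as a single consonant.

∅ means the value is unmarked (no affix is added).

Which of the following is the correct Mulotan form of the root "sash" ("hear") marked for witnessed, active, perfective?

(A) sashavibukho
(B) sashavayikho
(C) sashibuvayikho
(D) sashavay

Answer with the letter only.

Attach voice active -av (after consonant 'sh') → sashav.
Attach evidentiality witnessed -ey → sashavey.
Attach aspect perfective -kho → sashaveykho.
Apply vowel harmony: sashaveykho → sashavaykho.
Apply epenthesis: sashavaykho → sashavayikho.
So the correct form is sashavayikho, option (B).
(C) sashibuvayikho is wrong: it uses passive instead of active for voice.
(A) sashavibukho is wrong: it uses inferred instead of witnessed for evidentiality.
(D) sashavay is wrong: it uses inchoative instead of perfective for aspect.

B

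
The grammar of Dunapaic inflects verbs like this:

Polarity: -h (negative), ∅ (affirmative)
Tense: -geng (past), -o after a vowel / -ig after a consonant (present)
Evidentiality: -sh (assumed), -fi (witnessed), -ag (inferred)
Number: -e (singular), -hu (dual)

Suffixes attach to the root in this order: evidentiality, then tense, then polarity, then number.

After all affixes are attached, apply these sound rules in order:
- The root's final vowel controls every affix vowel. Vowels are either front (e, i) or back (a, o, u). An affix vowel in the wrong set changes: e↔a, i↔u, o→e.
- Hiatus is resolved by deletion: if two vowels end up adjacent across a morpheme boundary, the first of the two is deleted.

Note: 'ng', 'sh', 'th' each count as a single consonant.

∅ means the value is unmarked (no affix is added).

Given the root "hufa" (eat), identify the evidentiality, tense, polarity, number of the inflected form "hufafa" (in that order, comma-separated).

witnessed, present, affirmative, singular

Segment: hufa-fi-o-e.
evidentiality: -fi → witnessed.
tense: -o/ig → present.
polarity: ∅ → affirmative.
number: -e → singular.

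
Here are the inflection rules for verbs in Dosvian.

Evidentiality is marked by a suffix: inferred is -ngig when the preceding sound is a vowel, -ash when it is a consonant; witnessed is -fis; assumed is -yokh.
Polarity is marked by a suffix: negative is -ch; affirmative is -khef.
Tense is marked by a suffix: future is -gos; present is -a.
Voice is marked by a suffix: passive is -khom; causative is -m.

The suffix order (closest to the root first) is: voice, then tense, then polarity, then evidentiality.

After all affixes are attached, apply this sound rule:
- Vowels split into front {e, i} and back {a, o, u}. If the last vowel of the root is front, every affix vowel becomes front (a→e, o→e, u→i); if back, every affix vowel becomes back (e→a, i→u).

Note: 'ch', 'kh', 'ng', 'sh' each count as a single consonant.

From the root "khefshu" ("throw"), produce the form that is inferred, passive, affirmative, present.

khefshukhomakhafash

Attach voice passive -khom → khefshukhom.
Attach tense present -a → khefshukhoma.
Attach polarity affirmative -khef → khefshukhomakhef.
Attach evidentiality inferred -ash (after consonant 'f') → khefshukhomakhefash.
Apply vowel harmony: khefshukhomakhefash → khefshukhomakhafash.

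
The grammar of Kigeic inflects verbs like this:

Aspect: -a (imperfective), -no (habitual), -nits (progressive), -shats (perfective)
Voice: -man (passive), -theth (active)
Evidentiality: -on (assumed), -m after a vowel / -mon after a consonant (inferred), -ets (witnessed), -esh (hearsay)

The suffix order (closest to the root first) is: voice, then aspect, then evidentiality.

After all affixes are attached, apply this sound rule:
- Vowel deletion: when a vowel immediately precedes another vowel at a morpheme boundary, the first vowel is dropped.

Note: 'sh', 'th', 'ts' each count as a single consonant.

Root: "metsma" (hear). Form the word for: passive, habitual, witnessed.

Attach voice passive -man → metsmaman.
Attach aspect habitual -no → metsmamanno.
Attach evidentiality witnessed -ets → metsmamannoets.
Apply vowel deletion: metsmamannoets → metsmamannets.

metsmamannets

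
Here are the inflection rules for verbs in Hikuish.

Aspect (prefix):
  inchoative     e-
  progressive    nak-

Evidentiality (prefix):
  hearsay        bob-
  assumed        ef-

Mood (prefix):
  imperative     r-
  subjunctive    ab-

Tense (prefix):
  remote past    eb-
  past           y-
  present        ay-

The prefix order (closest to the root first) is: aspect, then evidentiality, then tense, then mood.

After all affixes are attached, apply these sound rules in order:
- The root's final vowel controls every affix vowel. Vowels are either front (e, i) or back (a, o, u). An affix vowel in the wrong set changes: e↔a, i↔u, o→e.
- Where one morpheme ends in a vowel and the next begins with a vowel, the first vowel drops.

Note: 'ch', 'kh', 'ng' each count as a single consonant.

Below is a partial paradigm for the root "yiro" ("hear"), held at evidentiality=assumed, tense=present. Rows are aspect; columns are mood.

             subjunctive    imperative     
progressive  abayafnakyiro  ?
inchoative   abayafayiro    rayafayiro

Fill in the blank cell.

Attach aspect progressive nak- → nakyiro.
Attach evidentiality assumed ef- → efnakyiro.
Attach tense present ay- → ayefnakyiro.
Attach mood imperative r- → rayefnakyiro.
Apply vowel harmony: rayefnakyiro → rayafnakyiro.
Vowel deletion: no change.

rayafnakyiro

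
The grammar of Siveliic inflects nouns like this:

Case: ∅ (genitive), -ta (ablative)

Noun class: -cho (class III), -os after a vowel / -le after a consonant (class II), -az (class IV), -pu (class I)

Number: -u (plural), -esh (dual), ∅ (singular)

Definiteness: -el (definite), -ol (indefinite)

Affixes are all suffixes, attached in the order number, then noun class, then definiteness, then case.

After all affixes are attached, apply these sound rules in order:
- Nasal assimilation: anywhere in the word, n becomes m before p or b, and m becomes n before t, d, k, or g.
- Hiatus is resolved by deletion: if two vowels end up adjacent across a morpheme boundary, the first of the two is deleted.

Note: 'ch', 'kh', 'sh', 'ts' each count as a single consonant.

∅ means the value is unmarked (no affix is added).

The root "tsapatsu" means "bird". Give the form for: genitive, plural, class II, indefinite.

tsapatsosol

Attach number plural -u → tsapatsuu.
Attach noun class class II -os (after vowel 'u') → tsapatsuuos.
Attach definiteness indefinite -ol → tsapatsuuosol.
case = genitive: zero marking, form stays tsapatsuuosol.
Nasal assimilation: no change.
Apply vowel deletion: tsapatsuuosol → tsapatsosol.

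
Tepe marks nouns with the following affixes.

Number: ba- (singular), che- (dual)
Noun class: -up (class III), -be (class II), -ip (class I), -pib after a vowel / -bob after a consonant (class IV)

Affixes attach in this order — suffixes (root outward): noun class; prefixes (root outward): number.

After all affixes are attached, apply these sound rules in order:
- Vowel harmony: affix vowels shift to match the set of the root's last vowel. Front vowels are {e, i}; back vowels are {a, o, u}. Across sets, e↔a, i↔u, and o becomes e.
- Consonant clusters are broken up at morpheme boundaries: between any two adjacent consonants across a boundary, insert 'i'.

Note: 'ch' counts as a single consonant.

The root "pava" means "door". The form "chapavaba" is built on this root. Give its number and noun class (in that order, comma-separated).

Segment: che-pava-be.
number: che- → dual.
noun class: -be → class II.

dual, class II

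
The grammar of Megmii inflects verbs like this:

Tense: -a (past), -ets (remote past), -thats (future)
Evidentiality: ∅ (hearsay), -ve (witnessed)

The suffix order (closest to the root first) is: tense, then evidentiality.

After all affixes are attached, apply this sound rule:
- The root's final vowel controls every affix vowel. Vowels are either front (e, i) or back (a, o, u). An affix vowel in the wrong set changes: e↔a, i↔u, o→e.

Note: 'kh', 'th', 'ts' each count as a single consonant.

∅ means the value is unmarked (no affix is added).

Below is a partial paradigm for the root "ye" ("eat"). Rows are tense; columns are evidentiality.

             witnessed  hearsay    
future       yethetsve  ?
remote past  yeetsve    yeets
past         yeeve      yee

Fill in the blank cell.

Attach tense future -thats → yethats.
evidentiality = hearsay: zero marking, form stays yethats.
Apply vowel harmony: yethats → yethets.

yethets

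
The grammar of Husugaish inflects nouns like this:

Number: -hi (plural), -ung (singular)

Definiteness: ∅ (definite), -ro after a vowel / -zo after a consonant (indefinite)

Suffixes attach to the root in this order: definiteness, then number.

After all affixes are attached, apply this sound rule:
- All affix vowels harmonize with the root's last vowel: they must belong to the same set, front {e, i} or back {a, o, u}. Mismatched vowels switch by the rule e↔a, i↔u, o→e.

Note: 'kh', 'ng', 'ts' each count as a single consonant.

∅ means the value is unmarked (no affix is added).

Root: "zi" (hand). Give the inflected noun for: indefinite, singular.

Attach definiteness indefinite -ro (after vowel 'i') → ziro.
Attach number singular -ung → ziroung.
Apply vowel harmony: ziroung → zireing.

zireing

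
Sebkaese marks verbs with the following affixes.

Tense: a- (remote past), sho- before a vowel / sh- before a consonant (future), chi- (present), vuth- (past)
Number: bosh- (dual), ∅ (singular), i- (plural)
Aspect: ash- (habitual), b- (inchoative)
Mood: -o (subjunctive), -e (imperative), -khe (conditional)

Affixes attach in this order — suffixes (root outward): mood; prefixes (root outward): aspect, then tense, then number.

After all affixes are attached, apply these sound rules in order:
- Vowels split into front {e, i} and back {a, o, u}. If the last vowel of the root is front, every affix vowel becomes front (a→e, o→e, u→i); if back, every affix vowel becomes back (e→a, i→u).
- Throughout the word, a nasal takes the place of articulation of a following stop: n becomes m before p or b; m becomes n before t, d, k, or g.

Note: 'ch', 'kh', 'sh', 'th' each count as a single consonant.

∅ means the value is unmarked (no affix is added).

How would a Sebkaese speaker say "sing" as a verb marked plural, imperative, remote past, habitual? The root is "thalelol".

Attach mood imperative -e → thalelole.
Attach aspect habitual ash- → ashthalelole.
Attach tense remote past a- → aashthalelole.
Attach number plural i- → iaashthalelole.
Apply vowel harmony: iaashthalelole → uaashthalelola.
Nasal assimilation: no change.

uaashthalelola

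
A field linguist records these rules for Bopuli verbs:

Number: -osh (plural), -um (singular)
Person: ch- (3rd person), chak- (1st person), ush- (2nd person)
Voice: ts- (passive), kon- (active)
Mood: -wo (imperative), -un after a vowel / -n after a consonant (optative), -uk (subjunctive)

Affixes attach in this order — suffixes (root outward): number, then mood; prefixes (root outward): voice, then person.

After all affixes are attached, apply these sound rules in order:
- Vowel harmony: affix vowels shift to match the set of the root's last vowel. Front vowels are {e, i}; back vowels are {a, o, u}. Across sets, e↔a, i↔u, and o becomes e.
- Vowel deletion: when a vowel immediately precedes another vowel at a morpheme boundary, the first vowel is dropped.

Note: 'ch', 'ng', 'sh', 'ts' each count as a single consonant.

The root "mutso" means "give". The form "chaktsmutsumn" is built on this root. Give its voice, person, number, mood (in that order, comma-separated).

Segment: chak-ts-mutso-um-n.
voice: ts- → passive.
person: chak- → 1st person.
number: -um → singular.
mood: -un/n → optative.

passive, 1st person, singular, optative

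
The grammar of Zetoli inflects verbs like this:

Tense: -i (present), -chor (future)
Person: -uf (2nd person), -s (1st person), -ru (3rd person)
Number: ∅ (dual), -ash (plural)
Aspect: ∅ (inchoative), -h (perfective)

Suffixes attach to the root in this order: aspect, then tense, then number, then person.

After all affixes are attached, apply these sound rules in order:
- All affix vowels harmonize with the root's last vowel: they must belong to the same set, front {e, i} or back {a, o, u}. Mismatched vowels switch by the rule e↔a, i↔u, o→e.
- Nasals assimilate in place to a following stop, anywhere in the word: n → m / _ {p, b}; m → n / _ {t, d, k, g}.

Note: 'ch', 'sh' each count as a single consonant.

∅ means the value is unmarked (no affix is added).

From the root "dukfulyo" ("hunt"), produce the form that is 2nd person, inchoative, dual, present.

aspect = inchoative: zero marking, form stays dukfulyo.
Attach tense present -i → dukfulyoi.
number = dual: zero marking, form stays dukfulyoi.
Attach person 2nd person -uf → dukfulyoiuf.
Apply vowel harmony: dukfulyoiuf → dukfulyouuf.
Nasal assimilation: no change.

dukfulyouuf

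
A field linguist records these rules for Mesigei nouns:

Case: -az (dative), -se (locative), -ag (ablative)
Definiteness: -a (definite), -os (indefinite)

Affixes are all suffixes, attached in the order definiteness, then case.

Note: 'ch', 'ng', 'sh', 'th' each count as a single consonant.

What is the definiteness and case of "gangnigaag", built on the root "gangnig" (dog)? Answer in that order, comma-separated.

Segment: gangnig-a-ag.
definiteness: -a → definite.
case: -ag → ablative.

definite, ablative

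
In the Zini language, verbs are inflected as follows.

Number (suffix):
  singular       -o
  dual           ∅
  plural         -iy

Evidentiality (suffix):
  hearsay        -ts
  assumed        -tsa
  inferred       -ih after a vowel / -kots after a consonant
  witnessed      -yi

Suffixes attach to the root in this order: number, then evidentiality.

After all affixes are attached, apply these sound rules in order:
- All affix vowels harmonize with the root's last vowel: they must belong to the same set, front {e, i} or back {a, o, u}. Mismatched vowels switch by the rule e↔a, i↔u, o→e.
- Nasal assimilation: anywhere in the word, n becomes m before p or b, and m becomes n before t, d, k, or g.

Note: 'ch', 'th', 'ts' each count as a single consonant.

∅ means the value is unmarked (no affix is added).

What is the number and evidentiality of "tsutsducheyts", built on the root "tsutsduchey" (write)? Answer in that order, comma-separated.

dual, hearsay

Segment: tsutsduchey-ts.
number: ∅ → dual.
evidentiality: -ts → hearsay.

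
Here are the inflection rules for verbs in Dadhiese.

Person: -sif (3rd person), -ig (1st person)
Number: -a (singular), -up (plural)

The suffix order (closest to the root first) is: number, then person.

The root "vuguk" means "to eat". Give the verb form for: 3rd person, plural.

vugukupsif

Attach number plural -up → vugukup.
Attach person 3rd person -sif → vugukupsif.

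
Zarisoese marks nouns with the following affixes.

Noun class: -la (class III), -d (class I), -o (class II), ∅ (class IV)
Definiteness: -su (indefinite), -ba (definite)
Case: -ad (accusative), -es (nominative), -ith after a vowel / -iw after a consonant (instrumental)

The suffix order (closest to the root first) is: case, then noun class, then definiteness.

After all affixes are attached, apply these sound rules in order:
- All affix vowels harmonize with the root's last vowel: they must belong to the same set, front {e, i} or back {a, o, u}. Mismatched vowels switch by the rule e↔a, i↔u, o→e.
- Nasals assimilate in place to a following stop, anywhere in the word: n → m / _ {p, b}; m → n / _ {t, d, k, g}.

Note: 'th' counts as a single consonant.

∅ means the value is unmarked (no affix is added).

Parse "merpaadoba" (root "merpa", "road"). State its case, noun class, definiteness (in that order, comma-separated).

accusative, class II, definite

Segment: merpa-ad-o-ba.
case: -ad → accusative.
noun class: -o → class II.
definiteness: -ba → definite.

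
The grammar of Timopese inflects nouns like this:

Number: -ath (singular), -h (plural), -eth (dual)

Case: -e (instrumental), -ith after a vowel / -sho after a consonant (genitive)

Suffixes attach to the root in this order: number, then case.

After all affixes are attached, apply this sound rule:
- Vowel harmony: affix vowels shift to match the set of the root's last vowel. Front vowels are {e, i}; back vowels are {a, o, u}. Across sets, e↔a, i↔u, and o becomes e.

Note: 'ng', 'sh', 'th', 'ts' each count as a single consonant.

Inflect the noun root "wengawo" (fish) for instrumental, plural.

wengawoha

Attach number plural -h → wengawoh.
Attach case instrumental -e → wengawohe.
Apply vowel harmony: wengawohe → wengawoha.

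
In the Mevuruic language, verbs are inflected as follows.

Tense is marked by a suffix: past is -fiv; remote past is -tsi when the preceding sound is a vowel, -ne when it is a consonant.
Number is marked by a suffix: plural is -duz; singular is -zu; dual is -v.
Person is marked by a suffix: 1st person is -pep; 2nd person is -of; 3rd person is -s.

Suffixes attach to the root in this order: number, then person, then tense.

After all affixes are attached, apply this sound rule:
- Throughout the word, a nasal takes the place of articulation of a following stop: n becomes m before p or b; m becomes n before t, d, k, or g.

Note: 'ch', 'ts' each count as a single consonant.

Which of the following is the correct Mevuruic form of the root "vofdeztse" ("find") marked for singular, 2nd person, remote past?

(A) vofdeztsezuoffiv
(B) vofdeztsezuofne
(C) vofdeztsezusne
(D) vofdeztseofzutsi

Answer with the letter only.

Attach number singular -zu → vofdeztsezu.
Attach person 2nd person -of → vofdeztsezuof.
Attach tense remote past -ne (after consonant 'f') → vofdeztsezuofne.
Nasal assimilation: no change.
So the correct form is vofdeztsezuofne, option (B).
(D) vofdeztseofzutsi is wrong: it has the affixes in the wrong order.
(A) vofdeztsezuoffiv is wrong: it uses past instead of remote past for tense.
(C) vofdeztsezusne is wrong: it uses 3rd person instead of 2nd person for person.

B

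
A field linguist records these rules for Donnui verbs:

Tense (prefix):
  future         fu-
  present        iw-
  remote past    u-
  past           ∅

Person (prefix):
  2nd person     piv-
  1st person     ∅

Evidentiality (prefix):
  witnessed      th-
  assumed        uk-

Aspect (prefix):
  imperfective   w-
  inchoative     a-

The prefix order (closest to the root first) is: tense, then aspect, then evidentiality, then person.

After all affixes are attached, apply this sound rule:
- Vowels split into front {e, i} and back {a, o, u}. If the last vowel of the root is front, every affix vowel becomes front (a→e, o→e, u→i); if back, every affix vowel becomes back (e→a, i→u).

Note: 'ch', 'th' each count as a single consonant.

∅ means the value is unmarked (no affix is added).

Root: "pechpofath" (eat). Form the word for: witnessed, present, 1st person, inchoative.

Attach tense present iw- → iwpechpofath.
Attach aspect inchoative a- → aiwpechpofath.
Attach evidentiality witnessed th- → thaiwpechpofath.
person = 1st person: zero marking, form stays thaiwpechpofath.
Apply vowel harmony: thaiwpechpofath → thauwpechpofath.

thauwpechpofath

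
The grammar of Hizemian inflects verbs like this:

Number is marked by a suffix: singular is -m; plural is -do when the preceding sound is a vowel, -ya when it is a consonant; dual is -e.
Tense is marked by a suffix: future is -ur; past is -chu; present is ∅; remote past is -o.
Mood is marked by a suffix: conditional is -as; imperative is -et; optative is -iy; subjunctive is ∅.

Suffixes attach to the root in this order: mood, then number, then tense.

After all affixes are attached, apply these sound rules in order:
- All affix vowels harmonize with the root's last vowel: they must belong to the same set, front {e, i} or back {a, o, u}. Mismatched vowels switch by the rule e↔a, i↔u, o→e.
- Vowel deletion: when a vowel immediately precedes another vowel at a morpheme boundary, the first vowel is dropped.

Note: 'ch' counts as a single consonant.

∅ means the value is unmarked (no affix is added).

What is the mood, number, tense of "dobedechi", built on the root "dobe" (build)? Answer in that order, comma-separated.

subjunctive, plural, past

Segment: dobe-do-chu.
mood: ∅ → subjunctive.
number: -do/ya → plural.
tense: -chu → past.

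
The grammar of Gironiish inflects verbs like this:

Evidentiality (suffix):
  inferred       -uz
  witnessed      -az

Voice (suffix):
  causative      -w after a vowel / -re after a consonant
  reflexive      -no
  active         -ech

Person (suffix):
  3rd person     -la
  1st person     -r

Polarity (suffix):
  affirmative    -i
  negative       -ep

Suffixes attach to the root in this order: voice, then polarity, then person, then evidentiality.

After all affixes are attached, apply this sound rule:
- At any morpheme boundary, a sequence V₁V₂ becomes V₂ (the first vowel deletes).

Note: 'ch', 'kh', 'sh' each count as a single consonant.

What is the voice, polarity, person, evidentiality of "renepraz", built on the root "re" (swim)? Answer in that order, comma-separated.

reflexive, negative, 1st person, witnessed

Segment: re-no-ep-r-az.
voice: -no → reflexive.
polarity: -ep → negative.
person: -r → 1st person.
evidentiality: -az → witnessed.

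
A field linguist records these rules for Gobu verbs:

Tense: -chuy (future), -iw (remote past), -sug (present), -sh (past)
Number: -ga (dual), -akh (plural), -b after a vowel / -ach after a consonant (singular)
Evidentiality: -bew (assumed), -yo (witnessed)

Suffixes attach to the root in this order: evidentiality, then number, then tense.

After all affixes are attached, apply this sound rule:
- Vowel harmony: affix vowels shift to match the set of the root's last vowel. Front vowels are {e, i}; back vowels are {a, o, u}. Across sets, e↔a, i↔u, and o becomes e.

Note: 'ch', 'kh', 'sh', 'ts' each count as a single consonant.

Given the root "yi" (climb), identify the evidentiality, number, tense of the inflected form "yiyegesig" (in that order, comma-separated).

Segment: yi-yo-ga-sug.
evidentiality: -yo → witnessed.
number: -ga → dual.
tense: -sug → present.

witnessed, dual, present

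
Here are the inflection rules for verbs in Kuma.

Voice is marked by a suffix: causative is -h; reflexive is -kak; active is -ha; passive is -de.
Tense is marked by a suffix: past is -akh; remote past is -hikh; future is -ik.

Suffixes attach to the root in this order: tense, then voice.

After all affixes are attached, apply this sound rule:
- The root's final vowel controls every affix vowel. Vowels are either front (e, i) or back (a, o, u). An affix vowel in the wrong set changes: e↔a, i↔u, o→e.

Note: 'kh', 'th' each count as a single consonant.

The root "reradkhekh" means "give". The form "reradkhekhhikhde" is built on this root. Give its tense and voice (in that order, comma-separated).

Segment: reradkhekh-hikh-de.
tense: -hikh → remote past.
voice: -de → passive.

remote past, passive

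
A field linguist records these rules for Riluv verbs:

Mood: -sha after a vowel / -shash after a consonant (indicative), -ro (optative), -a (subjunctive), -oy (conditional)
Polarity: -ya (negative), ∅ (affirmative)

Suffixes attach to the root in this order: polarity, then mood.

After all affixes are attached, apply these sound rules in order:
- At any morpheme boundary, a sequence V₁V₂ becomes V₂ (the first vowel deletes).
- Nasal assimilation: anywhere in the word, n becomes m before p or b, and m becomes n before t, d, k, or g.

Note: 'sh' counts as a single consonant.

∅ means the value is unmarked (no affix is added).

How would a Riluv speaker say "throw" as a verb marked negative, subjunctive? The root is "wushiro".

Attach polarity negative -ya → wushiroya.
Attach mood subjunctive -a → wushiroyaa.
Apply vowel deletion: wushiroyaa → wushiroya.
Nasal assimilation: no change.

wushiroya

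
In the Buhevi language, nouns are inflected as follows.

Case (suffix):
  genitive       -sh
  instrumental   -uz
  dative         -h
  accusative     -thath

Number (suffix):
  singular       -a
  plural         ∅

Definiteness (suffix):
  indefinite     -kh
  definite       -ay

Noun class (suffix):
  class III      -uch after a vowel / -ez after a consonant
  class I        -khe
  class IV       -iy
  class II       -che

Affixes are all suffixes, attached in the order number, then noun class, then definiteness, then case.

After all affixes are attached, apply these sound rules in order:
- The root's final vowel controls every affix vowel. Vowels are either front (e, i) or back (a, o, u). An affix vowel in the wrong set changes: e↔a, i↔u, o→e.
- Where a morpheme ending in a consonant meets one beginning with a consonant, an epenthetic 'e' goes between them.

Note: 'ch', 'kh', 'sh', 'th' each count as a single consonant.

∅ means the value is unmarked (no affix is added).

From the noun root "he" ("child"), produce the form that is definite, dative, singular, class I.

heekheeyeh

Attach number singular -a → hea.
Attach noun class class I -khe → heakhe.
Attach definiteness definite -ay → heakheay.
Attach case dative -h → heakheayh.
Apply vowel harmony: heakheayh → heekheeyh.
Apply epenthesis: heekheeyh → heekheeyeh.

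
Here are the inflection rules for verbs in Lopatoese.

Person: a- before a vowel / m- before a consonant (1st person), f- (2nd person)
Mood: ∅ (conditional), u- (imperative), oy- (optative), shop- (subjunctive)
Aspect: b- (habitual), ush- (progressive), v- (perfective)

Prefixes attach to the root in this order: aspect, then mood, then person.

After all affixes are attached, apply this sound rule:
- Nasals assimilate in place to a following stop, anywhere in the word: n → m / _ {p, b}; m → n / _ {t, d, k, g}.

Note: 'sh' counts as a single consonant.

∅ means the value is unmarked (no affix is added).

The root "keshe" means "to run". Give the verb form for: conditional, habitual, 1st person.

Attach aspect habitual b- → bkeshe.
mood = conditional: zero marking, form stays bkeshe.
Attach person 1st person m- (before consonant 'b') → mbkeshe.
Nasal assimilation: no change.

mbkeshe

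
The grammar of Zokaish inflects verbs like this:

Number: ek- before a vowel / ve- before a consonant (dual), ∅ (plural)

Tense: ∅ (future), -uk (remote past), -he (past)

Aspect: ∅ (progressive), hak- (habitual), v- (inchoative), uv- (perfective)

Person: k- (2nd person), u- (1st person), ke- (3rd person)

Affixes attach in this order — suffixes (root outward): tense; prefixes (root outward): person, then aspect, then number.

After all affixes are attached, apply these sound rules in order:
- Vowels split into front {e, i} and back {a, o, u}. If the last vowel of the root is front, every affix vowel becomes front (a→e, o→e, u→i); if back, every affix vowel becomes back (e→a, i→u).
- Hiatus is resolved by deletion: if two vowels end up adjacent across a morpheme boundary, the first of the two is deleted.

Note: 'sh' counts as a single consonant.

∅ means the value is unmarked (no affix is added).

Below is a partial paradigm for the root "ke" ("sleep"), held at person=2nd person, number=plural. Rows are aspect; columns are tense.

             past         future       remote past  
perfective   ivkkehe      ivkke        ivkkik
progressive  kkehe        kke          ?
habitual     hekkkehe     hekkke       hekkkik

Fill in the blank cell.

kkik

Attach person 2nd person k- → kke.
aspect = progressive: zero marking, form stays kke.
number = plural: zero marking, form stays kke.
Attach tense remote past -uk → kkeuk.
Apply vowel harmony: kkeuk → kkeik.
Apply vowel deletion: kkeik → kkik.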